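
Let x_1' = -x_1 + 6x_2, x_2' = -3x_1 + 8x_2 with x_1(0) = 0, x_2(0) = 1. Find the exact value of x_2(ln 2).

60

A = [[-1,6],[-3,8]]; eigenvalues λ = 5, 2.
Eigenvectors: (1,1) for λ=5, (-2,-1) for λ=2.
From the initial condition, c_1 = 2, c_2 = 1.
x_2(ln 2) = (2)(2^5)(1) + (1)(2^2)(-1) = 60.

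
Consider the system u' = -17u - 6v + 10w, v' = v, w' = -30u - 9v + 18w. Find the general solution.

Coefficient matrix A = [[-17, -6, 10], [0, 1, 0], [-30, -9, 18]].
det(A - λI) = 0 gives eigenvalues λ = 3, 1, -2.
For λ=3: eigenvector (1,0,2).
For λ=1: eigenvector (-2,1,-3).
For λ=-2: eigenvector (-2,0,-3).
General solution: K_1e^(3t)(1,0,2) + K_2e^(t)(-2,1,-3) + K_3e^(-2t)(-2,0,-3).

u(t) = K_1e^(3t) - 2K_2e^(t) - 2K_3e^(-2t), v(t) = K_2e^(t), w(t) = 2K_1e^(3t) - 3K_2e^(t) - 3K_3e^(-2t)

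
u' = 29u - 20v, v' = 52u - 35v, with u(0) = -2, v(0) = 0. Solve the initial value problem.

u(t) = -16e^(-3t)sin(4t) - 2e^(-3t)cos(4t), v(t) = -26e^(-3t)sin(4t)

Coefficient matrix A = [[29, -20], [52, -35]].
Characteristic polynomial det(A - λI) = λ^2 + 6λ + 25 = 0.
Eigenvalues λ = -3 ± 4i (complex conjugate pair).
For λ=-3+4i: an eigenvector is (-1,-2) - i(2,3) = (-1 - 2i, -2 - 3i).
A real fundamental pair from Re and Im of e^((-3+4i)t)v: X_1 = e^(-3t)(cos(4t)·(-1,-2) + sin(4t)·(2,3)), X_2 = e^(-3t)(sin(4t)·(-1,-2) - cos(4t)·(2,3)).
General solution: K_1X_1 + K_2X_2.
Applying u(0)=-2, v(0)=0 gives K_1=-6, K_2=4.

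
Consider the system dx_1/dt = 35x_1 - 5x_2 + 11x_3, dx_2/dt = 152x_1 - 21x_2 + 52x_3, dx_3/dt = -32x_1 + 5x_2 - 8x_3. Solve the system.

Coefficient matrix A = [[35, -5, 11], [152, -21, 52], [-32, 5, -8]].
det(A - λI) = 0 gives eigenvalues λ = 3, -1, 4.
For λ=3: eigenvector (1,2,-2).
For λ=-1: eigenvector (1,5,-1).
For λ=4: eigenvector (1,4,-1).
General solution: c_1e^(3t)(1,2,-2) + c_2e^(-t)(1,5,-1) + c_3e^(4t)(1,4,-1).

x_1(t) = c_1e^(3t) + c_2e^(-t) + c_3e^(4t), x_2(t) = 2c_1e^(3t) + 5c_2e^(-t) + 4c_3e^(4t), x_3(t) = -2c_1e^(3t) - c_2e^(-t) - c_3e^(4t)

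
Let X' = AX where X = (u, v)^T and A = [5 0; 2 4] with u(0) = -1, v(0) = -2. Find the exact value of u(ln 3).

A = [[5,0],[2,4]]; eigenvalues λ = 4, 5.
Eigenvectors: (0,1) for λ=4, (-1,-2) for λ=5.
From the initial condition, c_1 = 0, c_2 = 1.
u(ln 3) = (0)(3^4)(0) + (1)(3^5)(-1) = -243.

-243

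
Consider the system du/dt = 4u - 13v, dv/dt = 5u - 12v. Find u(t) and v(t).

Coefficient matrix A = [[4, -13], [5, -12]].
Characteristic polynomial det(A - λI) = λ^2 + 8λ + 17 = 0.
Eigenvalues λ = -4 ± i (complex conjugate pair).
For λ=-4+i: an eigenvector is (3,2) - i(-2,-1) = (3 + 2i, 2 + i).
A real fundamental pair from Re and Im of e^((-4+i)t)v: X_1 = e^(-4t)(cos(t)·(3,2) + sin(t)·(-2,-1)), X_2 = e^(-4t)(sin(t)·(3,2) - cos(t)·(-2,-1)).
General solution: K_1X_1 + K_2X_2.

u(t) = -2K_1e^(-4t)sin(t) + 3K_1e^(-4t)cos(t) + 3K_2e^(-4t)sin(t) + 2K_2e^(-4t)cos(t), v(t) = -K_1e^(-4t)sin(t) + 2K_1e^(-4t)cos(t) + 2K_2e^(-4t)sin(t) + K_2e^(-4t)cos(t)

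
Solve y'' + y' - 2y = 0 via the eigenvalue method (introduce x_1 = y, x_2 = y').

y(t) = c_1e^(-2t) + c_2e^(t)

Let x_1 = y, x_2 = y'. Then x_1' = x_2 and x_2' = 2x_1 - x_2.
A = [[0,1],[2,-1]]; det(A-λI) = λ^2 + λ - 2.
Eigenvalues λ = -2, 1 with eigenvectors (1,-2), (1,1).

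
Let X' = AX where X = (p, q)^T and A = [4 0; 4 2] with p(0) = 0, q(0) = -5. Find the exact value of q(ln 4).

A = [[4,0],[4,2]]; eigenvalues λ = 4, 2.
Eigenvectors: (-1,-2) for λ=4, (0,-1) for λ=2.
From the initial condition, c_1 = 0, c_2 = 5.
q(ln 4) = (0)(4^4)(-2) + (5)(4^2)(-1) = -80.

-80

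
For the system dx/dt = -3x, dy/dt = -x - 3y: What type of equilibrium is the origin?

A = [[-3,0],[-1,-3]]; det(A-λI) = λ^2 + 6λ + 9.
repeated λ = -3 with a single eigenvector.

stable improper node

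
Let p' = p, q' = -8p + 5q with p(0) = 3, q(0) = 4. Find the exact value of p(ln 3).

9

A = [[1,0],[-8,5]]; eigenvalues λ = 1, 5.
Eigenvectors: (1,2) for λ=1, (0,1) for λ=5.
From the initial condition, c_1 = 3, c_2 = -2.
p(ln 3) = (3)(3^1)(1) + (-2)(3^5)(0) = 9.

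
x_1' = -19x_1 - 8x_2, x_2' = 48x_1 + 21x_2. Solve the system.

x_1(t) = -K_1e^(-3t) + K_2e^(5t), x_2(t) = 2K_1e^(-3t) - 3K_2e^(5t)

Coefficient matrix A = [[-19, -8], [48, 21]].
Characteristic polynomial det(A - λI) = λ^2 - 2λ - 15 = 0.
Eigenvalues λ = -3, 5.
For λ=-3: (A-λI) row 1 is [-16, -8], so an eigenvector is (-1, 2).
For λ=5: (A-λI) row 1 is [-24, -8], so an eigenvector is (1, -3).
General solution: K_1e^(-3t)(-1,2) + K_2e^(5t)(1,-3).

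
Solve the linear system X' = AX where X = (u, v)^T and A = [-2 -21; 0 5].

u(t) = -K_1e^(-2t) - 3K_2e^(5t), v(t) = K_2e^(5t)

Coefficient matrix A = [[-2, -21], [0, 5]].
Characteristic polynomial det(A - λI) = λ^2 - 3λ - 10 = 0.
Eigenvalues λ = -2, 5.
For λ=-2: (A-λI) row 1 is [0, -21], so an eigenvector is (-1, 0).
For λ=5: (A-λI) row 1 is [-7, -21], so an eigenvector is (-3, 1).
General solution: K_1e^(-2t)(-1,0) + K_2e^(5t)(-3,1).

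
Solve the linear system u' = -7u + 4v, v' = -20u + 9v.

u(t) = c_1e^(t)cos(4t) + c_2e^(t)sin(4t), v(t) = -c_1e^(t)sin(4t) + 2c_1e^(t)cos(4t) + 2c_2e^(t)sin(4t) + c_2e^(t)cos(4t)

Coefficient matrix A = [[-7, 4], [-20, 9]].
Characteristic polynomial det(A - λI) = λ^2 - 2λ + 17 = 0.
Eigenvalues λ = 1 ± 4i (complex conjugate pair).
For λ=1+4i: an eigenvector is (1,2) - i(0,-1) = (1, 2 + i).
A real fundamental pair from Re and Im of e^((1+4i)t)v: X_1 = e^(t)(cos(4t)·(1,2) + sin(4t)·(0,-1)), X_2 = e^(t)(sin(4t)·(1,2) - cos(4t)·(0,-1)).
General solution: c_1X_1 + c_2X_2.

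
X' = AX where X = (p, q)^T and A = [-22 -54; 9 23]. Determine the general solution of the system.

p(t) = 3c_1e^(-4t) + 2c_2e^(5t), q(t) = -c_1e^(-4t) - c_2e^(5t)

Coefficient matrix A = [[-22, -54], [9, 23]].
Characteristic polynomial det(A - λI) = λ^2 - λ - 20 = 0.
Eigenvalues λ = -4, 5.
For λ=-4: (A-λI) row 1 is [-18, -54], so an eigenvector is (3, -1).
For λ=5: (A-λI) row 1 is [-27, -54], so an eigenvector is (2, -1).
General solution: c_1e^(-4t)(3,-1) + c_2e^(5t)(2,-1).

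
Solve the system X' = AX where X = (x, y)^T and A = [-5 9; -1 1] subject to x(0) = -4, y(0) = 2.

Coefficient matrix A = [[-5, 9], [-1, 1]].
Characteristic polynomial det(A - λI) = λ^2 + 4λ + 4 = 0.
Single eigenvalue λ = -2 with algebraic multiplicity 2.
Eigenvector v = (3,1); generalized eigenvector w with (A-λI)w=v is (-1,0).
General solution: e^(-2t)[c_1·v + c_2·(t·v + w)].
Applying x(0)=-4, y(0)=2 gives c_1=2, c_2=10.

x(t) = 30te^(-2t) - 4e^(-2t), y(t) = 10te^(-2t) + 2e^(-2t)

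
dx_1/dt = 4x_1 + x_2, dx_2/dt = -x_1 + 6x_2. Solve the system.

Coefficient matrix A = [[4, 1], [-1, 6]].
Characteristic polynomial det(A - λI) = λ^2 - 10λ + 25 = 0.
Single eigenvalue λ = 5 with algebraic multiplicity 2.
Eigenvector v = (-1,-1); generalized eigenvector w with (A-λI)w=v is (-1,-2).
General solution: e^(5t)[c_1·v + c_2·(t·v + w)].

x_1(t) = -c_1e^(5t) - c_2te^(5t) - c_2e^(5t), x_2(t) = -c_1e^(5t) - c_2te^(5t) - 2c_2e^(5t)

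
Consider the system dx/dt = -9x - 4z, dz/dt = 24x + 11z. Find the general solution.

Coefficient matrix A = [[-9, -4], [24, 11]].
Characteristic polynomial det(A - λI) = λ^2 - 2λ - 3 = 0.
Eigenvalues λ = -1, 3.
For λ=-1: (A-λI) row 1 is [-8, -4], so an eigenvector is (-1, 2).
For λ=3: (A-λI) row 1 is [-12, -4], so an eigenvector is (1, -3).
General solution: K_1e^(-t)(-1,2) + K_2e^(3t)(1,-3).

x(t) = -K_1e^(-t) + K_2e^(3t), z(t) = 2K_1e^(-t) - 3K_2e^(3t)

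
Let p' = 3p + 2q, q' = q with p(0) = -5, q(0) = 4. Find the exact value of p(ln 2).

-16

A = [[3,2],[0,1]]; eigenvalues λ = 1, 3.
Eigenvectors: (-1,1) for λ=1, (1,0) for λ=3.
From the initial condition, c_1 = 4, c_2 = -1.
p(ln 2) = (4)(2^1)(-1) + (-1)(2^3)(1) = -16.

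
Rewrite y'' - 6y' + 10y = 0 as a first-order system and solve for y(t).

y(t) = C_1e^(3t)cos(t) + C_2e^(3t)sin(t)

Let x_1 = y, x_2 = y'. Then x_1' = x_2 and x_2' = -10x_1 + 6x_2.
A = [[0,1],[-10,6]]; det(A-λI) = λ^2 - 6λ + 10.
Eigenvalues λ = 3 ± i.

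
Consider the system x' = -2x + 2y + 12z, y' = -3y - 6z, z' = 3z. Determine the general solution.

x(t) = C_1e^(-2t) - 2C_2e^(-3t) + 2C_3e^(3t), y(t) = C_2e^(-3t) - C_3e^(3t), z(t) = C_3e^(3t)

Coefficient matrix A = [[-2, 2, 12], [0, -3, -6], [0, 0, 3]].
det(A - λI) = 0 gives eigenvalues λ = -2, -3, 3.
For λ=-2: eigenvector (1,0,0).
For λ=-3: eigenvector (-2,1,0).
For λ=3: eigenvector (2,-1,1).
General solution: C_1e^(-2t)(1,0,0) + C_2e^(-3t)(-2,1,0) + C_3e^(3t)(2,-1,1).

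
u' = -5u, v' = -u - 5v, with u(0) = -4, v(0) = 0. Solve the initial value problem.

u(t) = -4e^(-5t), v(t) = 4te^(-5t)

Coefficient matrix A = [[-5, 0], [-1, -5]].
Characteristic polynomial det(A - λI) = λ^2 + 10λ + 25 = 0.
Single eigenvalue λ = -5 with algebraic multiplicity 2.
Eigenvector v = (0,-1); generalized eigenvector w with (A-λI)w=v is (1,-3).
General solution: e^(-5t)[c_1·v + c_2·(t·v + w)].
Applying u(0)=-4, v(0)=0 gives c_1=12, c_2=-4.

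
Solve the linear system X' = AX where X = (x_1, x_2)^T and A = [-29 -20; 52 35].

x_1(t) = -2C_1e^(3t)sin(4t) - C_1e^(3t)cos(4t) - C_2e^(3t)sin(4t) + 2C_2e^(3t)cos(4t), x_2(t) = 3C_1e^(3t)sin(4t) + 2C_1e^(3t)cos(4t) + 2C_2e^(3t)sin(4t) - 3C_2e^(3t)cos(4t)

Coefficient matrix A = [[-29, -20], [52, 35]].
Characteristic polynomial det(A - λI) = λ^2 - 6λ + 25 = 0.
Eigenvalues λ = 3 ± 4i (complex conjugate pair).
For λ=3+4i: an eigenvector is (-1,2) - i(-2,3) = (-1 + 2i, 2 - 3i).
A real fundamental pair from Re and Im of e^((3+4i)t)v: X_1 = e^(3t)(cos(4t)·(-1,2) + sin(4t)·(-2,3)), X_2 = e^(3t)(sin(4t)·(-1,2) - cos(4t)·(-2,3)).
General solution: C_1X_1 + C_2X_2.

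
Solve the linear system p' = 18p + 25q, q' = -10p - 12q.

p(t) = -C_1e^(3t)sin(5t) - 2C_1e^(3t)cos(5t) - 2C_2e^(3t)sin(5t) + C_2e^(3t)cos(5t), q(t) = C_1e^(3t)sin(5t) + C_1e^(3t)cos(5t) + C_2e^(3t)sin(5t) - C_2e^(3t)cos(5t)

Coefficient matrix A = [[18, 25], [-10, -12]].
Characteristic polynomial det(A - λI) = λ^2 - 6λ + 34 = 0.
Eigenvalues λ = 3 ± 5i (complex conjugate pair).
For λ=3+5i: an eigenvector is (-2,1) - i(-1,1) = (-2 + i, 1 - i).
A real fundamental pair from Re and Im of e^((3+5i)t)v: X_1 = e^(3t)(cos(5t)·(-2,1) + sin(5t)·(-1,1)), X_2 = e^(3t)(sin(5t)·(-2,1) - cos(5t)·(-1,1)).
General solution: C_1X_1 + C_2X_2.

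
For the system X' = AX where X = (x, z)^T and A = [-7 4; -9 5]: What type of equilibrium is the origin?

stable improper node

A = [[-7,4],[-9,5]]; det(A-λI) = λ^2 + 2λ + 1.
repeated λ = -1 with a single eigenvector.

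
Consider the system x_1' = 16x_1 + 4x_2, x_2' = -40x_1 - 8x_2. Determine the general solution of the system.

Coefficient matrix A = [[16, 4], [-40, -8]].
Characteristic polynomial det(A - λI) = λ^2 - 8λ + 32 = 0.
Eigenvalues λ = 4 ± 4i (complex conjugate pair).
For λ=4+4i: an eigenvector is (-1,3) - i(0,1) = (-1, 3 - i).
A real fundamental pair from Re and Im of e^((4+4i)t)v: X_1 = e^(4t)(cos(4t)·(-1,3) + sin(4t)·(0,1)), X_2 = e^(4t)(sin(4t)·(-1,3) - cos(4t)·(0,1)).
General solution: K_1X_1 + K_2X_2.

x_1(t) = -K_1e^(4t)cos(4t) - K_2e^(4t)sin(4t), x_2(t) = K_1e^(4t)sin(4t) + 3K_1e^(4t)cos(4t) + 3K_2e^(4t)sin(4t) - K_2e^(4t)cos(4t)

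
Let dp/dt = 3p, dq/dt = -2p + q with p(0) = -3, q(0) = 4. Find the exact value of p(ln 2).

A = [[3,0],[-2,1]]; eigenvalues λ = 3, 1.
Eigenvectors: (1,-1) for λ=3, (0,1) for λ=1.
From the initial condition, c_1 = -3, c_2 = 1.
p(ln 2) = (-3)(2^3)(1) + (1)(2^1)(0) = -24.

-24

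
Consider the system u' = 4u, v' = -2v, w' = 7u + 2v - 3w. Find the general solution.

Coefficient matrix A = [[4, 0, 0], [0, -2, 0], [7, 2, -3]].
det(A - λI) = 0 gives eigenvalues λ = 4, -2, -3.
For λ=4: eigenvector (1,0,1).
For λ=-2: eigenvector (0,1,2).
For λ=-3: eigenvector (0,0,1).
General solution: C_1e^(4t)(1,0,1) + C_2e^(-2t)(0,1,2) + C_3e^(-3t)(0,0,1).

u(t) = C_1e^(4t), v(t) = C_2e^(-2t), w(t) = C_1e^(4t) + 2C_2e^(-2t) + C_3e^(-3t)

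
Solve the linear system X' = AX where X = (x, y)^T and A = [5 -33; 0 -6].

Coefficient matrix A = [[5, -33], [0, -6]].
Characteristic polynomial det(A - λI) = λ^2 + λ - 30 = 0.
Eigenvalues λ = 5, -6.
For λ=5: (A-λI) row 1 is [0, -33], so an eigenvector is (-1, 0).
For λ=-6: (A-λI) row 1 is [11, -33], so an eigenvector is (-3, -1).
General solution: c_1e^(5t)(-1,0) + c_2e^(-6t)(-3,-1).

x(t) = -c_1e^(5t) - 3c_2e^(-6t), y(t) = -c_2e^(-6t)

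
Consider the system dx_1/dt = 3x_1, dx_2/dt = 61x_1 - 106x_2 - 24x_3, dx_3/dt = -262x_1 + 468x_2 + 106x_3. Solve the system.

Coefficient matrix A = [[3, 0, 0], [61, -106, -24], [-262, 468, 106]].
det(A - λI) = 0 gives eigenvalues λ = -2, 3, 2.
For λ=-2: eigenvector (0,3,-13).
For λ=3: eigenvector (1,1,-2).
For λ=2: eigenvector (0,-2,9).
General solution: c_1e^(-2t)(0,3,-13) + c_2e^(3t)(1,1,-2) + c_3e^(2t)(0,-2,9).

x_1(t) = c_2e^(3t), x_2(t) = 3c_1e^(-2t) + c_2e^(3t) - 2c_3e^(2t), x_3(t) = -13c_1e^(-2t) - 2c_2e^(3t) + 9c_3e^(2t)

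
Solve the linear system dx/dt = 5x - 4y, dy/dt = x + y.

x(t) = -2c_1e^(3t) - 2c_2te^(3t) + c_2e^(3t), y(t) = -c_1e^(3t) - c_2te^(3t) + c_2e^(3t)

Coefficient matrix A = [[5, -4], [1, 1]].
Characteristic polynomial det(A - λI) = λ^2 - 6λ + 9 = 0.
Single eigenvalue λ = 3 with algebraic multiplicity 2.
Eigenvector v = (-2,-1); generalized eigenvector w with (A-λI)w=v is (1,1).
General solution: e^(3t)[c_1·v + c_2·(t·v + w)].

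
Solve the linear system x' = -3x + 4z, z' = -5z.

x(t) = c_1e^(-3t) + 2c_2e^(-5t), z(t) = -c_2e^(-5t)

Coefficient matrix A = [[-3, 4], [0, -5]].
Characteristic polynomial det(A - λI) = λ^2 + 8λ + 15 = 0.
Eigenvalues λ = -3, -5.
For λ=-3: (A-λI) row 1 is [0, 4], so an eigenvector is (1, 0).
For λ=-5: (A-λI) row 1 is [2, 4], so an eigenvector is (2, -1).
General solution: c_1e^(-3t)(1,0) + c_2e^(-5t)(2,-1).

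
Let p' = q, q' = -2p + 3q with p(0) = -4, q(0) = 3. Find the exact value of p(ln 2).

A = [[0,1],[-2,3]]; eigenvalues λ = 1, 2.
Eigenvectors: (-1,-1) for λ=1, (-1,-2) for λ=2.
From the initial condition, c_1 = 11, c_2 = -7.
p(ln 2) = (11)(2^1)(-1) + (-7)(2^2)(-1) = 6.

6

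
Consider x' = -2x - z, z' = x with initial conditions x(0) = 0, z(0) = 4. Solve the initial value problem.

Coefficient matrix A = [[-2, -1], [1, 0]].
Characteristic polynomial det(A - λI) = λ^2 + 2λ + 1 = 0.
Single eigenvalue λ = -1 with algebraic multiplicity 2.
Eigenvector v = (1,-1); generalized eigenvector w with (A-λI)w=v is (-2,1).
General solution: e^(-t)[C_1·v + C_2·(t·v + w)].
Applying x(0)=0, z(0)=4 gives C_1=-8, C_2=-4.

x(t) = -4te^(-t), z(t) = 4te^(-t) + 4e^(-t)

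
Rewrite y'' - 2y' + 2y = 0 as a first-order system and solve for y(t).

Let x_1 = y, x_2 = y'. Then x_1' = x_2 and x_2' = -2x_1 + 2x_2.
A = [[0,1],[-2,2]]; det(A-λI) = λ^2 - 2λ + 2.
Eigenvalues λ = 1 ± i.

y(t) = c_1e^(t)cos(t) + c_2e^(t)sin(t)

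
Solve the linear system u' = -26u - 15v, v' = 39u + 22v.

u(t) = -2K_1e^(-2t)sin(3t) - K_1e^(-2t)cos(3t) - K_2e^(-2t)sin(3t) + 2K_2e^(-2t)cos(3t), v(t) = 3K_1e^(-2t)sin(3t) + 2K_1e^(-2t)cos(3t) + 2K_2e^(-2t)sin(3t) - 3K_2e^(-2t)cos(3t)

Coefficient matrix A = [[-26, -15], [39, 22]].
Characteristic polynomial det(A - λI) = λ^2 + 4λ + 13 = 0.
Eigenvalues λ = -2 ± 3i (complex conjugate pair).
For λ=-2+3i: an eigenvector is (-1,2) - i(-2,3) = (-1 + 2i, 2 - 3i).
A real fundamental pair from Re and Im of e^((-2+3i)t)v: X_1 = e^(-2t)(cos(3t)·(-1,2) + sin(3t)·(-2,3)), X_2 = e^(-2t)(sin(3t)·(-1,2) - cos(3t)·(-2,3)).
General solution: K_1X_1 + K_2X_2.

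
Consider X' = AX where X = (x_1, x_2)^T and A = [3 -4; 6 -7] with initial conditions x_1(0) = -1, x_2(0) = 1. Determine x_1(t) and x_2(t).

Coefficient matrix A = [[3, -4], [6, -7]].
Characteristic polynomial det(A - λI) = λ^2 + 4λ + 3 = 0.
Eigenvalues λ = -3, -1.
For λ=-3: (A-λI) row 1 is [6, -4], so an eigenvector is (2, 3).
For λ=-1: (A-λI) row 1 is [4, -4], so an eigenvector is (1, 1).
General solution: c_1e^(-3t)(2,3) + c_2e^(-t)(1,1).
Applying x_1(0)=-1, x_2(0)=1 gives c_1=2, c_2=-5.

x_1(t) = -5e^(-t) + 4e^(-3t), x_2(t) = -5e^(-t) + 6e^(-3t)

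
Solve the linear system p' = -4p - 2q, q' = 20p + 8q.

p(t) = -K_1e^(2t)sin(2t) + K_2e^(2t)cos(2t), q(t) = 3K_1e^(2t)sin(2t) + K_1e^(2t)cos(2t) + K_2e^(2t)sin(2t) - 3K_2e^(2t)cos(2t)

Coefficient matrix A = [[-4, -2], [20, 8]].
Characteristic polynomial det(A - λI) = λ^2 - 4λ + 8 = 0.
Eigenvalues λ = 2 ± 2i (complex conjugate pair).
For λ=2+2i: an eigenvector is (0,1) - i(-1,3) = (0 + i, 1 - 3i).
A real fundamental pair from Re and Im of e^((2+2i)t)v: X_1 = e^(2t)(cos(2t)·(0,1) + sin(2t)·(-1,3)), X_2 = e^(2t)(sin(2t)·(0,1) - cos(2t)·(-1,3)).
General solution: K_1X_1 + K_2X_2.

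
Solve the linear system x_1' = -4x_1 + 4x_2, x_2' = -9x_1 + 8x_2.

x_1(t) = -2c_1e^(2t) - 2c_2te^(2t) + c_2e^(2t), x_2(t) = -3c_1e^(2t) - 3c_2te^(2t) + c_2e^(2t)

Coefficient matrix A = [[-4, 4], [-9, 8]].
Characteristic polynomial det(A - λI) = λ^2 - 4λ + 4 = 0.
Single eigenvalue λ = 2 with algebraic multiplicity 2.
Eigenvector v = (-2,-3); generalized eigenvector w with (A-λI)w=v is (1,1).
General solution: e^(2t)[c_1·v + c_2·(t·v + w)].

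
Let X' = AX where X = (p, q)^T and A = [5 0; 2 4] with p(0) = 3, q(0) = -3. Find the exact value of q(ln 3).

A = [[5,0],[2,4]]; eigenvalues λ = 5, 4.
Eigenvectors: (1,2) for λ=5, (0,1) for λ=4.
From the initial condition, c_1 = 3, c_2 = -9.
q(ln 3) = (3)(3^5)(2) + (-9)(3^4)(1) = 729.

729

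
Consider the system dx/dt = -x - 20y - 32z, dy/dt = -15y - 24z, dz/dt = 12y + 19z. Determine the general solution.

Coefficient matrix A = [[-1, -20, -32], [0, -15, -24], [0, 12, 19]].
det(A - λI) = 0 gives eigenvalues λ = -1, 1, 3.
For λ=-1: eigenvector (1,0,0).
For λ=1: eigenvector (-2,-3,2).
For λ=3: eigenvector (4,4,-3).
General solution: K_1e^(-t)(1,0,0) + K_2e^(t)(-2,-3,2) + K_3e^(3t)(4,4,-3).

x(t) = K_1e^(-t) - 2K_2e^(t) + 4K_3e^(3t), y(t) = -3K_2e^(t) + 4K_3e^(3t), z(t) = 2K_2e^(t) - 3K_3e^(3t)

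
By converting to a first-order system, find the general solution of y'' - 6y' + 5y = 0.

Let x_1 = y, x_2 = y'. Then x_1' = x_2 and x_2' = -5x_1 + 6x_2.
A = [[0,1],[-5,6]]; det(A-λI) = λ^2 - 6λ + 5.
Eigenvalues λ = 5, 1 with eigenvectors (1,5), (1,1).

y(t) = c_1e^(5t) + c_2e^(t)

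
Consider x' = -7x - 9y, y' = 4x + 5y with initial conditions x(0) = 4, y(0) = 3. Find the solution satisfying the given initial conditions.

Coefficient matrix A = [[-7, -9], [4, 5]].
Characteristic polynomial det(A - λI) = λ^2 + 2λ + 1 = 0.
Single eigenvalue λ = -1 with algebraic multiplicity 2.
Eigenvector v = (-3,2); generalized eigenvector w with (A-λI)w=v is (2,-1).
General solution: e^(-t)[K_1·v + K_2·(t·v + w)].
Applying x(0)=4, y(0)=3 gives K_1=10, K_2=17.

x(t) = -51te^(-t) + 4e^(-t), y(t) = 34te^(-t) + 3e^(-t)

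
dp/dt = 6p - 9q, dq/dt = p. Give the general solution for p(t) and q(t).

Coefficient matrix A = [[6, -9], [1, 0]].
Characteristic polynomial det(A - λI) = λ^2 - 6λ + 9 = 0.
Single eigenvalue λ = 3 with algebraic multiplicity 2.
Eigenvector v = (-3,-1); generalized eigenvector w with (A-λI)w=v is (2,1).
General solution: e^(3t)[c_1·v + c_2·(t·v + w)].

p(t) = -3c_1e^(3t) - 3c_2te^(3t) + 2c_2e^(3t), q(t) = -c_1e^(3t) - c_2te^(3t) + c_2e^(3t)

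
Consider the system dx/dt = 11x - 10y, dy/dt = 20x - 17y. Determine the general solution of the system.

Coefficient matrix A = [[11, -10], [20, -17]].
Characteristic polynomial det(A - λI) = λ^2 + 6λ + 13 = 0.
Eigenvalues λ = -3 ± 2i (complex conjugate pair).
For λ=-3+2i: an eigenvector is (-2,-3) - i(1,1) = (-2 - i, -3 - i).
A real fundamental pair from Re and Im of e^((-3+2i)t)v: X_1 = e^(-3t)(cos(2t)·(-2,-3) + sin(2t)·(1,1)), X_2 = e^(-3t)(sin(2t)·(-2,-3) - cos(2t)·(1,1)).
General solution: C_1X_1 + C_2X_2.

x(t) = C_1e^(-3t)sin(2t) - 2C_1e^(-3t)cos(2t) - 2C_2e^(-3t)sin(2t) - C_2e^(-3t)cos(2t), y(t) = C_1e^(-3t)sin(2t) - 3C_1e^(-3t)cos(2t) - 3C_2e^(-3t)sin(2t) - C_2e^(-3t)cos(2t)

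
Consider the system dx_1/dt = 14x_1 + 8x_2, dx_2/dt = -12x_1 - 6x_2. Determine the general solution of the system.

x_1(t) = 2C_1e^(2t) - C_2e^(6t), x_2(t) = -3C_1e^(2t) + C_2e^(6t)

Coefficient matrix A = [[14, 8], [-12, -6]].
Characteristic polynomial det(A - λI) = λ^2 - 8λ + 12 = 0.
Eigenvalues λ = 2, 6.
For λ=2: (A-λI) row 1 is [12, 8], so an eigenvector is (2, -3).
For λ=6: (A-λI) row 1 is [8, 8], so an eigenvector is (-1, 1).
General solution: C_1e^(2t)(2,-3) + C_2e^(6t)(-1,1).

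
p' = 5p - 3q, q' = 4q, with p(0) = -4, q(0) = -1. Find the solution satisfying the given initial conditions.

p(t) = -e^(5t) - 3e^(4t), q(t) = -e^(4t)

Coefficient matrix A = [[5, -3], [0, 4]].
Characteristic polynomial det(A - λI) = λ^2 - 9λ + 20 = 0.
Eigenvalues λ = 4, 5.
For λ=4: (A-λI) row 1 is [1, -3], so an eigenvector is (-3, -1).
For λ=5: (A-λI) row 1 is [0, -3], so an eigenvector is (1, 0).
General solution: C_1e^(4t)(-3,-1) + C_2e^(5t)(1,0).
Applying p(0)=-4, q(0)=-1 gives C_1=1, C_2=-1.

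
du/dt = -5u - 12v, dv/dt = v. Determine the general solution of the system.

Coefficient matrix A = [[-5, -12], [0, 1]].
Characteristic polynomial det(A - λI) = λ^2 + 4λ - 5 = 0.
Eigenvalues λ = 1, -5.
For λ=1: (A-λI) row 1 is [-6, -12], so an eigenvector is (2, -1).
For λ=-5: (A-λI) row 1 is [0, -12], so an eigenvector is (1, 0).
General solution: C_1e^(t)(2,-1) + C_2e^(-5t)(1,0).

u(t) = 2C_1e^(t) + C_2e^(-5t), v(t) = -C_1e^(t)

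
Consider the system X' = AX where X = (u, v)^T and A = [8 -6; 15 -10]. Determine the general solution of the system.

Coefficient matrix A = [[8, -6], [15, -10]].
Characteristic polynomial det(A - λI) = λ^2 + 2λ + 10 = 0.
Eigenvalues λ = -1 ± 3i (complex conjugate pair).
For λ=-1+3i: an eigenvector is (1,1) - i(1,2) = (1 - i, 1 - 2i).
A real fundamental pair from Re and Im of e^((-1+3i)t)v: X_1 = e^(-t)(cos(3t)·(1,1) + sin(3t)·(1,2)), X_2 = e^(-t)(sin(3t)·(1,1) - cos(3t)·(1,2)).
General solution: c_1X_1 + c_2X_2.

u(t) = c_1e^(-t)sin(3t) + c_1e^(-t)cos(3t) + c_2e^(-t)sin(3t) - c_2e^(-t)cos(3t), v(t) = 2c_1e^(-t)sin(3t) + c_1e^(-t)cos(3t) + c_2e^(-t)sin(3t) - 2c_2e^(-t)cos(3t)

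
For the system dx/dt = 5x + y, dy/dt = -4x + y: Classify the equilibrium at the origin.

A = [[5,1],[-4,1]]; det(A-λI) = λ^2 - 6λ + 9.
repeated λ = 3 with a single eigenvector.

unstable improper node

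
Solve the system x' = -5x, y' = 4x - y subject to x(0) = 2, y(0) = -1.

Coefficient matrix A = [[-5, 0], [4, -1]].
Characteristic polynomial det(A - λI) = λ^2 + 6λ + 5 = 0.
Eigenvalues λ = -5, -1.
For λ=-5: (A-λI) row 2 is [4, 4], so an eigenvector is (-1, 1).
For λ=-1: (A-λI) row 1 is [-4, 0], so an eigenvector is (0, 1).
General solution: K_1e^(-5t)(-1,1) + K_2e^(-t)(0,1).
Applying x(0)=2, y(0)=-1 gives K_1=-2, K_2=1.

x(t) = 2e^(-5t), y(t) = e^(-t) - 2e^(-5t)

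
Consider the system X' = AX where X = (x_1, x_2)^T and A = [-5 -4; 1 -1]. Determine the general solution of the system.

Coefficient matrix A = [[-5, -4], [1, -1]].
Characteristic polynomial det(A - λI) = λ^2 + 6λ + 9 = 0.
Single eigenvalue λ = -3 with algebraic multiplicity 2.
Eigenvector v = (-2,1); generalized eigenvector w with (A-λI)w=v is (-1,1).
General solution: e^(-3t)[K_1·v + K_2·(t·v + w)].

x_1(t) = -2K_1e^(-3t) - 2K_2te^(-3t) - K_2e^(-3t), x_2(t) = K_1e^(-3t) + K_2te^(-3t) + K_2e^(-3t)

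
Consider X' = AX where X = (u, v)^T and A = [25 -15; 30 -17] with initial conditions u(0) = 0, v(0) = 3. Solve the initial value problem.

u(t) = -15e^(4t)sin(3t), v(t) = -21e^(4t)sin(3t) + 3e^(4t)cos(3t)

Coefficient matrix A = [[25, -15], [30, -17]].
Characteristic polynomial det(A - λI) = λ^2 - 8λ + 25 = 0.
Eigenvalues λ = 4 ± 3i (complex conjugate pair).
For λ=4+3i: an eigenvector is (1,1) - i(2,3) = (1 - 2i, 1 - 3i).
A real fundamental pair from Re and Im of e^((4+3i)t)v: X_1 = e^(4t)(cos(3t)·(1,1) + sin(3t)·(2,3)), X_2 = e^(4t)(sin(3t)·(1,1) - cos(3t)·(2,3)).
General solution: C_1X_1 + C_2X_2.
Applying u(0)=0, v(0)=3 gives C_1=-6, C_2=-3.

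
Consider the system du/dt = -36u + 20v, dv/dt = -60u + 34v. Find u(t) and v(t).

Coefficient matrix A = [[-36, 20], [-60, 34]].
Characteristic polynomial det(A - λI) = λ^2 + 2λ - 24 = 0.
Eigenvalues λ = 4, -6.
For λ=4: (A-λI) row 1 is [-40, 20], so an eigenvector is (-1, -2).
For λ=-6: (A-λI) row 1 is [-30, 20], so an eigenvector is (-2, -3).
General solution: c_1e^(4t)(-1,-2) + c_2e^(-6t)(-2,-3).

u(t) = -c_1e^(4t) - 2c_2e^(-6t), v(t) = -2c_1e^(4t) - 3c_2e^(-6t)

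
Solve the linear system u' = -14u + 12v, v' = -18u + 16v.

u(t) = K_1e^(-2t) - 2K_2e^(4t), v(t) = K_1e^(-2t) - 3K_2e^(4t)

Coefficient matrix A = [[-14, 12], [-18, 16]].
Characteristic polynomial det(A - λI) = λ^2 - 2λ - 8 = 0.
Eigenvalues λ = -2, 4.
For λ=-2: (A-λI) row 1 is [-12, 12], so an eigenvector is (1, 1).
For λ=4: (A-λI) row 1 is [-18, 12], so an eigenvector is (-2, -3).
General solution: K_1e^(-2t)(1,1) + K_2e^(4t)(-2,-3).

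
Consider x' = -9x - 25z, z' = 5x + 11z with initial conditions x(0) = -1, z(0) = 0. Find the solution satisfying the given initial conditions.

Coefficient matrix A = [[-9, -25], [5, 11]].
Characteristic polynomial det(A - λI) = λ^2 - 2λ + 26 = 0.
Eigenvalues λ = 1 ± 5i (complex conjugate pair).
For λ=1+5i: an eigenvector is (2,-1) - i(1,0) = (2 - i, -1).
A real fundamental pair from Re and Im of e^((1+5i)t)v: X_1 = e^(t)(cos(5t)·(2,-1) + sin(5t)·(1,0)), X_2 = e^(t)(sin(5t)·(2,-1) - cos(5t)·(1,0)).
General solution: K_1X_1 + K_2X_2.
Applying x(0)=-1, z(0)=0 gives K_1=0, K_2=1.

x(t) = 2e^(t)sin(5t) - e^(t)cos(5t), z(t) = -e^(t)sin(5t)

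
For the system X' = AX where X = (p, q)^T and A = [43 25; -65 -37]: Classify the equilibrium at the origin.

A = [[43,25],[-65,-37]]; det(A-λI) = λ^2 - 6λ + 34.
λ = 3 ± 5i: positive real part.

unstable spiral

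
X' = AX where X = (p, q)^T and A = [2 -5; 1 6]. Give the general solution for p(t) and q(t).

Coefficient matrix A = [[2, -5], [1, 6]].
Characteristic polynomial det(A - λI) = λ^2 - 8λ + 17 = 0.
Eigenvalues λ = 4 ± i (complex conjugate pair).
For λ=4+i: an eigenvector is (2,-1) - i(1,0) = (2 - i, -1).
A real fundamental pair from Re and Im of e^((4+i)t)v: X_1 = e^(4t)(cos(t)·(2,-1) + sin(t)·(1,0)), X_2 = e^(4t)(sin(t)·(2,-1) - cos(t)·(1,0)).
General solution: c_1X_1 + c_2X_2.

p(t) = c_1e^(4t)sin(t) + 2c_1e^(4t)cos(t) + 2c_2e^(4t)sin(t) - c_2e^(4t)cos(t), q(t) = -c_1e^(4t)cos(t) - c_2e^(4t)sin(t)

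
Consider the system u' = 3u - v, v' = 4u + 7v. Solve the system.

Coefficient matrix A = [[3, -1], [4, 7]].
Characteristic polynomial det(A - λI) = λ^2 - 10λ + 25 = 0.
Single eigenvalue λ = 5 with algebraic multiplicity 2.
Eigenvector v = (-1,2); generalized eigenvector w with (A-λI)w=v is (-1,3).
General solution: e^(5t)[K_1·v + K_2·(t·v + w)].

u(t) = -K_1e^(5t) - K_2te^(5t) - K_2e^(5t), v(t) = 2K_1e^(5t) + 2K_2te^(5t) + 3K_2e^(5t)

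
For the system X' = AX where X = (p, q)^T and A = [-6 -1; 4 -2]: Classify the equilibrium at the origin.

A = [[-6,-1],[4,-2]]; det(A-λI) = λ^2 + 8λ + 16.
repeated λ = -4 with a single eigenvector.

stable improper node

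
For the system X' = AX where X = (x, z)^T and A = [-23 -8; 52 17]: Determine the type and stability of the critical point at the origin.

A = [[-23,-8],[52,17]]; det(A-λI) = λ^2 + 6λ + 25.
λ = -3 ± 4i: negative real part.

stable spiral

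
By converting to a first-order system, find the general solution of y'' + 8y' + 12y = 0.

Let x_1 = y, x_2 = y'. Then x_1' = x_2 and x_2' = -12x_1 - 8x_2.
A = [[0,1],[-12,-8]]; det(A-λI) = λ^2 + 8λ + 12.
Eigenvalues λ = -2, -6 with eigenvectors (1,-2), (1,-6).

y(t) = C_1e^(-2t) + C_2e^(-6t)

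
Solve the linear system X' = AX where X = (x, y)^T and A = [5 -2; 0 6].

Coefficient matrix A = [[5, -2], [0, 6]].
Characteristic polynomial det(A - λI) = λ^2 - 11λ + 30 = 0.
Eigenvalues λ = 6, 5.
For λ=6: (A-λI) row 1 is [-1, -2], so an eigenvector is (-2, 1).
For λ=5: (A-λI) row 1 is [0, -2], so an eigenvector is (-1, 0).
General solution: c_1e^(6t)(-2,1) + c_2e^(5t)(-1,0).

x(t) = -2c_1e^(6t) - c_2e^(5t), y(t) = c_1e^(6t)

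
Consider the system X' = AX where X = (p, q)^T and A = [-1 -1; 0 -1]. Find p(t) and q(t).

Coefficient matrix A = [[-1, -1], [0, -1]].
Characteristic polynomial det(A - λI) = λ^2 + 2λ + 1 = 0.
Single eigenvalue λ = -1 with algebraic multiplicity 2.
Eigenvector v = (-1,0); generalized eigenvector w with (A-λI)w=v is (-1,1).
General solution: e^(-t)[K_1·v + K_2·(t·v + w)].

p(t) = -K_1e^(-t) - K_2te^(-t) - K_2e^(-t), q(t) = K_2e^(-t)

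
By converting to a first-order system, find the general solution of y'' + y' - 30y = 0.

y(t) = c_1e^(5t) + c_2e^(-6t)

Let x_1 = y, x_2 = y'. Then x_1' = x_2 and x_2' = 30x_1 - x_2.
A = [[0,1],[30,-1]]; det(A-λI) = λ^2 + λ - 30.
Eigenvalues λ = 5, -6 with eigenvectors (1,5), (1,-6).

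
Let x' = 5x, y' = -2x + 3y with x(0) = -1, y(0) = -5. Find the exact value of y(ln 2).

A = [[5,0],[-2,3]]; eigenvalues λ = 3, 5.
Eigenvectors: (0,-1) for λ=3, (1,-1) for λ=5.
From the initial condition, c_1 = 6, c_2 = -1.
y(ln 2) = (6)(2^3)(-1) + (-1)(2^5)(-1) = -16.

-16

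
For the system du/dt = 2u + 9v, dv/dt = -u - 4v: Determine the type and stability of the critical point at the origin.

stable improper node

A = [[2,9],[-1,-4]]; det(A-λI) = λ^2 + 2λ + 1.
repeated λ = -1 with a single eigenvector.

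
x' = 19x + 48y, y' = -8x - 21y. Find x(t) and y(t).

x(t) = -2K_1e^(-5t) + 3K_2e^(3t), y(t) = K_1e^(-5t) - K_2e^(3t)

Coefficient matrix A = [[19, 48], [-8, -21]].
Characteristic polynomial det(A - λI) = λ^2 + 2λ - 15 = 0.
Eigenvalues λ = -5, 3.
For λ=-5: (A-λI) row 1 is [24, 48], so an eigenvector is (-2, 1).
For λ=3: (A-λI) row 1 is [16, 48], so an eigenvector is (3, -1).
General solution: K_1e^(-5t)(-2,1) + K_2e^(3t)(3,-1).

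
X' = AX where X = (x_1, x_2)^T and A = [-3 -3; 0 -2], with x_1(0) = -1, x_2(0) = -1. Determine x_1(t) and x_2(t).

Coefficient matrix A = [[-3, -3], [0, -2]].
Characteristic polynomial det(A - λI) = λ^2 + 5λ + 6 = 0.
Eigenvalues λ = -3, -2.
For λ=-3: (A-λI) row 1 is [0, -3], so an eigenvector is (-1, 0).
For λ=-2: (A-λI) row 1 is [-1, -3], so an eigenvector is (-3, 1).
General solution: C_1e^(-3t)(-1,0) + C_2e^(-2t)(-3,1).
Applying x_1(0)=-1, x_2(0)=-1 gives C_1=4, C_2=-1.

x_1(t) = 3e^(-2t) - 4e^(-3t), x_2(t) = -e^(-2t)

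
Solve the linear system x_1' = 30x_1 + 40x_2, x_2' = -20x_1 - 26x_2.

x_1(t) = 3K_1e^(2t)sin(4t) - K_1e^(2t)cos(4t) - K_2e^(2t)sin(4t) - 3K_2e^(2t)cos(4t), x_2(t) = -2K_1e^(2t)sin(4t) + K_1e^(2t)cos(4t) + K_2e^(2t)sin(4t) + 2K_2e^(2t)cos(4t)

Coefficient matrix A = [[30, 40], [-20, -26]].
Characteristic polynomial det(A - λI) = λ^2 - 4λ + 20 = 0.
Eigenvalues λ = 2 ± 4i (complex conjugate pair).
For λ=2+4i: an eigenvector is (-1,1) - i(3,-2) = (-1 - 3i, 1 + 2i).
A real fundamental pair from Re and Im of e^((2+4i)t)v: X_1 = e^(2t)(cos(4t)·(-1,1) + sin(4t)·(3,-2)), X_2 = e^(2t)(sin(4t)·(-1,1) - cos(4t)·(3,-2)).
General solution: K_1X_1 + K_2X_2.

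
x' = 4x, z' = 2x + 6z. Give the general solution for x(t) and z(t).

x(t) = C_2e^(4t), z(t) = -C_1e^(6t) - C_2e^(4t)

Coefficient matrix A = [[4, 0], [2, 6]].
Characteristic polynomial det(A - λI) = λ^2 - 10λ + 24 = 0.
Eigenvalues λ = 6, 4.
For λ=6: (A-λI) row 1 is [-2, 0], so an eigenvector is (0, -1).
For λ=4: (A-λI) row 2 is [2, 2], so an eigenvector is (1, -1).
General solution: C_1e^(6t)(0,-1) + C_2e^(4t)(1,-1).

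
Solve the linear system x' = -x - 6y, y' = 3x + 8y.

x(t) = -C_1e^(5t) - 2C_2e^(2t), y(t) = C_1e^(5t) + C_2e^(2t)

Coefficient matrix A = [[-1, -6], [3, 8]].
Characteristic polynomial det(A - λI) = λ^2 - 7λ + 10 = 0.
Eigenvalues λ = 5, 2.
For λ=5: (A-λI) row 1 is [-6, -6], so an eigenvector is (-1, 1).
For λ=2: (A-λI) row 1 is [-3, -6], so an eigenvector is (-2, 1).
General solution: C_1e^(5t)(-1,1) + C_2e^(2t)(-2,1).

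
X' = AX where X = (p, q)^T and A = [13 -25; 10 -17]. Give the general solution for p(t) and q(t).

p(t) = -2K_1e^(-2t)sin(5t) + K_1e^(-2t)cos(5t) + K_2e^(-2t)sin(5t) + 2K_2e^(-2t)cos(5t), q(t) = -K_1e^(-2t)sin(5t) + K_1e^(-2t)cos(5t) + K_2e^(-2t)sin(5t) + K_2e^(-2t)cos(5t)

Coefficient matrix A = [[13, -25], [10, -17]].
Characteristic polynomial det(A - λI) = λ^2 + 4λ + 29 = 0.
Eigenvalues λ = -2 ± 5i (complex conjugate pair).
For λ=-2+5i: an eigenvector is (1,1) - i(-2,-1) = (1 + 2i, 1 + i).
A real fundamental pair from Re and Im of e^((-2+5i)t)v: X_1 = e^(-2t)(cos(5t)·(1,1) + sin(5t)·(-2,-1)), X_2 = e^(-2t)(sin(5t)·(1,1) - cos(5t)·(-2,-1)).
General solution: K_1X_1 + K_2X_2.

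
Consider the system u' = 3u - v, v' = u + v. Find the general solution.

Coefficient matrix A = [[3, -1], [1, 1]].
Characteristic polynomial det(A - λI) = λ^2 - 4λ + 4 = 0.
Single eigenvalue λ = 2 with algebraic multiplicity 2.
Eigenvector v = (1,1); generalized eigenvector w with (A-λI)w=v is (2,1).
General solution: e^(2t)[K_1·v + K_2·(t·v + w)].

u(t) = K_1e^(2t) + K_2te^(2t) + 2K_2e^(2t), v(t) = K_1e^(2t) + K_2te^(2t) + K_2e^(2t)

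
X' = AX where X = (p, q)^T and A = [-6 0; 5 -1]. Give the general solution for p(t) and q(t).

Coefficient matrix A = [[-6, 0], [5, -1]].
Characteristic polynomial det(A - λI) = λ^2 + 7λ + 6 = 0.
Eigenvalues λ = -1, -6.
For λ=-1: (A-λI) row 1 is [-5, 0], so an eigenvector is (0, -1).
For λ=-6: (A-λI) row 2 is [5, 5], so an eigenvector is (-1, 1).
General solution: C_1e^(-t)(0,-1) + C_2e^(-6t)(-1,1).

p(t) = -C_2e^(-6t), q(t) = -C_1e^(-t) + C_2e^(-6t)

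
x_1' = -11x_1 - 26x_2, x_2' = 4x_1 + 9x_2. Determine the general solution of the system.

x_1(t) = -2K_1e^(-t)sin(2t) + 3K_1e^(-t)cos(2t) + 3K_2e^(-t)sin(2t) + 2K_2e^(-t)cos(2t), x_2(t) = K_1e^(-t)sin(2t) - K_1e^(-t)cos(2t) - K_2e^(-t)sin(2t) - K_2e^(-t)cos(2t)

Coefficient matrix A = [[-11, -26], [4, 9]].
Characteristic polynomial det(A - λI) = λ^2 + 2λ + 5 = 0.
Eigenvalues λ = -1 ± 2i (complex conjugate pair).
For λ=-1+2i: an eigenvector is (3,-1) - i(-2,1) = (3 + 2i, -1 - i).
A real fundamental pair from Re and Im of e^((-1+2i)t)v: X_1 = e^(-t)(cos(2t)·(3,-1) + sin(2t)·(-2,1)), X_2 = e^(-t)(sin(2t)·(3,-1) - cos(2t)·(-2,1)).
General solution: K_1X_1 + K_2X_2.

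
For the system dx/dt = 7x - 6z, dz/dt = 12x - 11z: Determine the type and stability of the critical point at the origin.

saddle

A = [[7,-6],[12,-11]]; det(A-λI) = λ^2 + 4λ - 5.
λ = 1, -5: opposite signs.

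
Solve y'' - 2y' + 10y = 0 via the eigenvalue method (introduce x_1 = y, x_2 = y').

y(t) = K_1e^(t)cos(3t) + K_2e^(t)sin(3t)

Let x_1 = y, x_2 = y'. Then x_1' = x_2 and x_2' = -10x_1 + 2x_2.
A = [[0,1],[-10,2]]; det(A-λI) = λ^2 - 2λ + 10.
Eigenvalues λ = 1 ± 3i.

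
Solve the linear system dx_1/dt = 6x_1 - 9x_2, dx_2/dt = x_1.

Coefficient matrix A = [[6, -9], [1, 0]].
Characteristic polynomial det(A - λI) = λ^2 - 6λ + 9 = 0.
Single eigenvalue λ = 3 with algebraic multiplicity 2.
Eigenvector v = (3,1); generalized eigenvector w with (A-λI)w=v is (1,0).
General solution: e^(3t)[C_1·v + C_2·(t·v + w)].

x_1(t) = 3C_1e^(3t) + 3C_2te^(3t) + C_2e^(3t), x_2(t) = C_1e^(3t) + C_2te^(3t)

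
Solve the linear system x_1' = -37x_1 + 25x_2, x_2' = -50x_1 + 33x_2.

Coefficient matrix A = [[-37, 25], [-50, 33]].
Characteristic polynomial det(A - λI) = λ^2 + 4λ + 29 = 0.
Eigenvalues λ = -2 ± 5i (complex conjugate pair).
For λ=-2+5i: an eigenvector is (-2,-3) - i(-1,-1) = (-2 + i, -3 + i).
A real fundamental pair from Re and Im of e^((-2+5i)t)v: X_1 = e^(-2t)(cos(5t)·(-2,-3) + sin(5t)·(-1,-1)), X_2 = e^(-2t)(sin(5t)·(-2,-3) - cos(5t)·(-1,-1)).
General solution: c_1X_1 + c_2X_2.

x_1(t) = -c_1e^(-2t)sin(5t) - 2c_1e^(-2t)cos(5t) - 2c_2e^(-2t)sin(5t) + c_2e^(-2t)cos(5t), x_2(t) = -c_1e^(-2t)sin(5t) - 3c_1e^(-2t)cos(5t) - 3c_2e^(-2t)sin(5t) + c_2e^(-2t)cos(5t)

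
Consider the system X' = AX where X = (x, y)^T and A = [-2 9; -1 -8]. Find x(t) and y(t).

x(t) = 3K_1e^(-5t) + 3K_2te^(-5t) + K_2e^(-5t), y(t) = -K_1e^(-5t) - K_2te^(-5t)

Coefficient matrix A = [[-2, 9], [-1, -8]].
Characteristic polynomial det(A - λI) = λ^2 + 10λ + 25 = 0.
Single eigenvalue λ = -5 with algebraic multiplicity 2.
Eigenvector v = (3,-1); generalized eigenvector w with (A-λI)w=v is (1,0).
General solution: e^(-5t)[K_1·v + K_2·(t·v + w)].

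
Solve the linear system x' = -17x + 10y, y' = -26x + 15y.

x(t) = -2C_1e^(-t)sin(2t) - C_1e^(-t)cos(2t) - C_2e^(-t)sin(2t) + 2C_2e^(-t)cos(2t), y(t) = -3C_1e^(-t)sin(2t) - 2C_1e^(-t)cos(2t) - 2C_2e^(-t)sin(2t) + 3C_2e^(-t)cos(2t)

Coefficient matrix A = [[-17, 10], [-26, 15]].
Characteristic polynomial det(A - λI) = λ^2 + 2λ + 5 = 0.
Eigenvalues λ = -1 ± 2i (complex conjugate pair).
For λ=-1+2i: an eigenvector is (-1,-2) - i(-2,-3) = (-1 + 2i, -2 + 3i).
A real fundamental pair from Re and Im of e^((-1+2i)t)v: X_1 = e^(-t)(cos(2t)·(-1,-2) + sin(2t)·(-2,-3)), X_2 = e^(-t)(sin(2t)·(-1,-2) - cos(2t)·(-2,-3)).
General solution: C_1X_1 + C_2X_2.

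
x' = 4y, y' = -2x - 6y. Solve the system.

x(t) = c_1e^(-4t) - 2c_2e^(-2t), y(t) = -c_1e^(-4t) + c_2e^(-2t)

Coefficient matrix A = [[0, 4], [-2, -6]].
Characteristic polynomial det(A - λI) = λ^2 + 6λ + 8 = 0.
Eigenvalues λ = -4, -2.
For λ=-4: (A-λI) row 1 is [4, 4], so an eigenvector is (1, -1).
For λ=-2: (A-λI) row 1 is [2, 4], so an eigenvector is (-2, 1).
General solution: c_1e^(-4t)(1,-1) + c_2e^(-2t)(-2,1).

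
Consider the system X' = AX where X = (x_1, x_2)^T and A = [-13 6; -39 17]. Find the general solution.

x_1(t) = C_1e^(2t)sin(3t) + C_1e^(2t)cos(3t) + C_2e^(2t)sin(3t) - C_2e^(2t)cos(3t), x_2(t) = 2C_1e^(2t)sin(3t) + 3C_1e^(2t)cos(3t) + 3C_2e^(2t)sin(3t) - 2C_2e^(2t)cos(3t)

Coefficient matrix A = [[-13, 6], [-39, 17]].
Characteristic polynomial det(A - λI) = λ^2 - 4λ + 13 = 0.
Eigenvalues λ = 2 ± 3i (complex conjugate pair).
For λ=2+3i: an eigenvector is (1,3) - i(1,2) = (1 - i, 3 - 2i).
A real fundamental pair from Re and Im of e^((2+3i)t)v: X_1 = e^(2t)(cos(3t)·(1,3) + sin(3t)·(1,2)), X_2 = e^(2t)(sin(3t)·(1,3) - cos(3t)·(1,2)).
General solution: C_1X_1 + C_2X_2.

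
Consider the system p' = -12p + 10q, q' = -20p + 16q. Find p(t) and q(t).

p(t) = -c_1e^(2t)sin(2t) - 2c_1e^(2t)cos(2t) - 2c_2e^(2t)sin(2t) + c_2e^(2t)cos(2t), q(t) = -c_1e^(2t)sin(2t) - 3c_1e^(2t)cos(2t) - 3c_2e^(2t)sin(2t) + c_2e^(2t)cos(2t)

Coefficient matrix A = [[-12, 10], [-20, 16]].
Characteristic polynomial det(A - λI) = λ^2 - 4λ + 8 = 0.
Eigenvalues λ = 2 ± 2i (complex conjugate pair).
For λ=2+2i: an eigenvector is (-2,-3) - i(-1,-1) = (-2 + i, -3 + i).
A real fundamental pair from Re and Im of e^((2+2i)t)v: X_1 = e^(2t)(cos(2t)·(-2,-3) + sin(2t)·(-1,-1)), X_2 = e^(2t)(sin(2t)·(-2,-3) - cos(2t)·(-1,-1)).
General solution: c_1X_1 + c_2X_2.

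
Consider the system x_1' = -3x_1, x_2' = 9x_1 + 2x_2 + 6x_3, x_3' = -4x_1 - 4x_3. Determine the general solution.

Coefficient matrix A = [[-3, 0, 0], [9, 2, 6], [-4, 0, -4]].
det(A - λI) = 0 gives eigenvalues λ = -3, 2, -4.
For λ=-3: eigenvector (1,3,-4).
For λ=2: eigenvector (0,1,0).
For λ=-4: eigenvector (0,-1,1).
General solution: K_1e^(-3t)(1,3,-4) + K_2e^(2t)(0,1,0) + K_3e^(-4t)(0,-1,1).

x_1(t) = K_1e^(-3t), x_2(t) = 3K_1e^(-3t) + K_2e^(2t) - K_3e^(-4t), x_3(t) = -4K_1e^(-3t) + K_3e^(-4t)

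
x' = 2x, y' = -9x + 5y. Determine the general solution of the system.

x(t) = C_1e^(2t), y(t) = 3C_1e^(2t) - C_2e^(5t)

Coefficient matrix A = [[2, 0], [-9, 5]].
Characteristic polynomial det(A - λI) = λ^2 - 7λ + 10 = 0.
Eigenvalues λ = 2, 5.
For λ=2: (A-λI) row 2 is [-9, 3], so an eigenvector is (1, 3).
For λ=5: (A-λI) row 1 is [-3, 0], so an eigenvector is (0, -1).
General solution: C_1e^(2t)(1,3) + C_2e^(5t)(0,-1).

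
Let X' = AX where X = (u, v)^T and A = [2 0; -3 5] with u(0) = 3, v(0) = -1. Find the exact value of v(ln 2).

A = [[2,0],[-3,5]]; eigenvalues λ = 2, 5.
Eigenvectors: (-1,-1) for λ=2, (0,1) for λ=5.
From the initial condition, c_1 = -3, c_2 = -4.
v(ln 2) = (-3)(2^2)(-1) + (-4)(2^5)(1) = -116.

-116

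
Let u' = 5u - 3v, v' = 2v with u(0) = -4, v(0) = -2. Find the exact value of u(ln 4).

A = [[5,-3],[0,2]]; eigenvalues λ = 2, 5.
Eigenvectors: (1,1) for λ=2, (-1,0) for λ=5.
From the initial condition, c_1 = -2, c_2 = 2.
u(ln 4) = (-2)(4^2)(1) + (2)(4^5)(-1) = -2080.

-2080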